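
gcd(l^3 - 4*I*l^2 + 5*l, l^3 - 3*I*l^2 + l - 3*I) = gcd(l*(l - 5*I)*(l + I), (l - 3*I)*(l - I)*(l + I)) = l + I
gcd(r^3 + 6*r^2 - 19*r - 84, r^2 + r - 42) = r + 7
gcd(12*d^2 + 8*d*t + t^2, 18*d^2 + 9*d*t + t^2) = 6*d + t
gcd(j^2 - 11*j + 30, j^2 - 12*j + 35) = j - 5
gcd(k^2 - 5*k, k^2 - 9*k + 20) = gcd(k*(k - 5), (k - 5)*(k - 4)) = k - 5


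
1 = 1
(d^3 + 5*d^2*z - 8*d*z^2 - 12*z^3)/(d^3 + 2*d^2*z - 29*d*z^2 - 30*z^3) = (-d + 2*z)/(-d + 5*z)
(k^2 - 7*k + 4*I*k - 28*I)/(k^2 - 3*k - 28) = (k + 4*I)/(k + 4)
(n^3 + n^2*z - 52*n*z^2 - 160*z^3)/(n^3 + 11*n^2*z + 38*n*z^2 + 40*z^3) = (n - 8*z)/(n + 2*z)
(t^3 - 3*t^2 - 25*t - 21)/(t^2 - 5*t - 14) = (t^2 + 4*t + 3)/(t + 2)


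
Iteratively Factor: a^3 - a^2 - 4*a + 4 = (a + 2)*(a^2 - 3*a + 2) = (a - 1)*(a + 2)*(a - 2)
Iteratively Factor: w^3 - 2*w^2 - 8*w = (w + 2)*(w^2 - 4*w) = (w - 4)*(w + 2)*(w)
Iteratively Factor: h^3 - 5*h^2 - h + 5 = (h - 5)*(h^2 - 1) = (h - 5)*(h + 1)*(h - 1)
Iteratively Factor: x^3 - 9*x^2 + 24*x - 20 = (x - 5)*(x^2 - 4*x + 4) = (x - 5)*(x - 2)*(x - 2)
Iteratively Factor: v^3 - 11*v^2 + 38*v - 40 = (v - 2)*(v^2 - 9*v + 20) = (v - 4)*(v - 2)*(v - 5)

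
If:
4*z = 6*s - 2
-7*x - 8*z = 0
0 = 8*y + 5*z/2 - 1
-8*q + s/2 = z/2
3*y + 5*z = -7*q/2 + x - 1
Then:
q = 737/27592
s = 501/3449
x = 1112/3449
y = 11763/55184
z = -973/3449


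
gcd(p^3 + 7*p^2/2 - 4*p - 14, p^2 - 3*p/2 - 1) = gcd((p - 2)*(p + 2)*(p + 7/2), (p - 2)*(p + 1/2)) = p - 2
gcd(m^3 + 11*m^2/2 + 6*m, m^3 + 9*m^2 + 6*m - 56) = m + 4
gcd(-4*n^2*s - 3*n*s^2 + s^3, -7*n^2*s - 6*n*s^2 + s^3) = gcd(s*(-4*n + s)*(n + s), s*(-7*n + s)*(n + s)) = n*s + s^2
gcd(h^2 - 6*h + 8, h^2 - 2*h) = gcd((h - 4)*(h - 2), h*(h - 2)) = h - 2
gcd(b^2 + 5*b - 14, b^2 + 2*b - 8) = b - 2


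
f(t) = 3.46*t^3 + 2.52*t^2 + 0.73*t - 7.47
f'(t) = 10.38*t^2 + 5.04*t + 0.73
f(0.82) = -3.27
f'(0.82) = 11.84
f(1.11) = 1.18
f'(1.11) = 19.11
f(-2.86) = -69.89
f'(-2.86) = 71.22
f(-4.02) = -194.46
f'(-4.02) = 148.21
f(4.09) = 274.40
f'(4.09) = 194.98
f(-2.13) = -31.03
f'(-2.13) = 37.09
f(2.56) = 68.96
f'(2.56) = 81.66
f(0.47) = -6.21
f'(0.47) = 5.39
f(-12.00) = -5632.23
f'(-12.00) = 1434.97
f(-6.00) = -668.49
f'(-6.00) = 344.17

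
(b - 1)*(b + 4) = b^2 + 3*b - 4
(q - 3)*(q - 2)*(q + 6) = q^3 + q^2 - 24*q + 36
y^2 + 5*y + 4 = (y + 1)*(y + 4)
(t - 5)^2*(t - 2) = t^3 - 12*t^2 + 45*t - 50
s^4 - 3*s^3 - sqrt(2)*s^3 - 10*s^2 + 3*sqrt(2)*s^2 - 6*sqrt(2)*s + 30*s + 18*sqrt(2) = (s - 3)*(s - 3*sqrt(2))*(s + sqrt(2))^2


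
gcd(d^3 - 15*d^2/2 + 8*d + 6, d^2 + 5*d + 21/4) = 1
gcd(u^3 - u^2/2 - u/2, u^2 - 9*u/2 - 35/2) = 1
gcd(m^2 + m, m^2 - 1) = m + 1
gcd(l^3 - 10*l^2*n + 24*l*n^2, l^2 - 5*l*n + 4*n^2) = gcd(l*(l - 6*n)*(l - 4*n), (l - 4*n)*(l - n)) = l - 4*n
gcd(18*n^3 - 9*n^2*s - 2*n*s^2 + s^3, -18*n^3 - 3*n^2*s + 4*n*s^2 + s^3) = -6*n^2 + n*s + s^2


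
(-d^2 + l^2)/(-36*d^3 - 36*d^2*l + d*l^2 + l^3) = (d - l)/(36*d^2 - l^2)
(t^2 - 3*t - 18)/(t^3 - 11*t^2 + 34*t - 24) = (t + 3)/(t^2 - 5*t + 4)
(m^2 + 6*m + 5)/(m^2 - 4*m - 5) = (m + 5)/(m - 5)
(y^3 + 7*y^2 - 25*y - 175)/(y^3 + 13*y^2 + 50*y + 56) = (y^2 - 25)/(y^2 + 6*y + 8)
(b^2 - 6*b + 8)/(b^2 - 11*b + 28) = (b - 2)/(b - 7)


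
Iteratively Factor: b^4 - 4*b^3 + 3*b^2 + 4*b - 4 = (b - 2)*(b^3 - 2*b^2 - b + 2) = (b - 2)*(b + 1)*(b^2 - 3*b + 2) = (b - 2)^2*(b + 1)*(b - 1)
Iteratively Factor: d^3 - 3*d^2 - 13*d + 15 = (d - 1)*(d^2 - 2*d - 15) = (d - 5)*(d - 1)*(d + 3)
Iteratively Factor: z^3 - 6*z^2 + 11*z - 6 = (z - 2)*(z^2 - 4*z + 3) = (z - 2)*(z - 1)*(z - 3)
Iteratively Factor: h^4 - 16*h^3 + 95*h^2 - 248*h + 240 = (h - 4)*(h^3 - 12*h^2 + 47*h - 60) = (h - 5)*(h - 4)*(h^2 - 7*h + 12) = (h - 5)*(h - 4)^2*(h - 3)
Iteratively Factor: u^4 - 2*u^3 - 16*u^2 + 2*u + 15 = (u + 3)*(u^3 - 5*u^2 - u + 5) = (u - 5)*(u + 3)*(u^2 - 1) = (u - 5)*(u - 1)*(u + 3)*(u + 1)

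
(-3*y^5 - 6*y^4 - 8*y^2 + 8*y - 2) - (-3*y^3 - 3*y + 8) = -3*y^5 - 6*y^4 + 3*y^3 - 8*y^2 + 11*y - 10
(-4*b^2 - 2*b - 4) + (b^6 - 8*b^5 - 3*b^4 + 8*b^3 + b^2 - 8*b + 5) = b^6 - 8*b^5 - 3*b^4 + 8*b^3 - 3*b^2 - 10*b + 1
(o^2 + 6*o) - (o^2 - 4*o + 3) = 10*o - 3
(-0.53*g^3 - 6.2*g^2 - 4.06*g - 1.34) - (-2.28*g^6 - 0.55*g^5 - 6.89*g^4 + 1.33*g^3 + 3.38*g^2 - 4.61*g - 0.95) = 2.28*g^6 + 0.55*g^5 + 6.89*g^4 - 1.86*g^3 - 9.58*g^2 + 0.550000000000001*g - 0.39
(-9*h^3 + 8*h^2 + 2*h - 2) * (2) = -18*h^3 + 16*h^2 + 4*h - 4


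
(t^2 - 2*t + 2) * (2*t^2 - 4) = 2*t^4 - 4*t^3 + 8*t - 8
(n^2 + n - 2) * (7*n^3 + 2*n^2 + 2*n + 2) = 7*n^5 + 9*n^4 - 10*n^3 - 2*n - 4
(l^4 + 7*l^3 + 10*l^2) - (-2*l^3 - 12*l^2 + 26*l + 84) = l^4 + 9*l^3 + 22*l^2 - 26*l - 84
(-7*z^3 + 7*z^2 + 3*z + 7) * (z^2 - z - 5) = -7*z^5 + 14*z^4 + 31*z^3 - 31*z^2 - 22*z - 35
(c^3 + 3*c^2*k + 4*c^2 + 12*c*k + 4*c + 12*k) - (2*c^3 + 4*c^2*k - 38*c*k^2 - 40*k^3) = -c^3 - c^2*k + 4*c^2 + 38*c*k^2 + 12*c*k + 4*c + 40*k^3 + 12*k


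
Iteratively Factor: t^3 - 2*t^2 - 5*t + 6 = (t - 3)*(t^2 + t - 2) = (t - 3)*(t - 1)*(t + 2)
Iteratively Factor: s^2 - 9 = (s + 3)*(s - 3)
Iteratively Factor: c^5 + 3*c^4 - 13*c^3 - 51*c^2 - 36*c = (c + 3)*(c^4 - 13*c^2 - 12*c) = (c - 4)*(c + 3)*(c^3 + 4*c^2 + 3*c) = c*(c - 4)*(c + 3)*(c^2 + 4*c + 3) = c*(c - 4)*(c + 1)*(c + 3)*(c + 3)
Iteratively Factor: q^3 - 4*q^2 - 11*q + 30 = (q - 2)*(q^2 - 2*q - 15) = (q - 5)*(q - 2)*(q + 3)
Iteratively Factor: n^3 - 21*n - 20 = (n + 4)*(n^2 - 4*n - 5) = (n + 1)*(n + 4)*(n - 5)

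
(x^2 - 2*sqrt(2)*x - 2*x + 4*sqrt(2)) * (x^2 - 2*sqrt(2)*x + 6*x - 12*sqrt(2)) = x^4 - 4*sqrt(2)*x^3 + 4*x^3 - 16*sqrt(2)*x^2 - 4*x^2 + 32*x + 48*sqrt(2)*x - 96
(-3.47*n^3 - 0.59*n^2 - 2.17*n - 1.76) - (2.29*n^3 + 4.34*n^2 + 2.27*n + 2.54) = -5.76*n^3 - 4.93*n^2 - 4.44*n - 4.3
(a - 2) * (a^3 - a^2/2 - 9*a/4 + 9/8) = a^4 - 5*a^3/2 - 5*a^2/4 + 45*a/8 - 9/4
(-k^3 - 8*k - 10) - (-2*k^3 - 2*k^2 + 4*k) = k^3 + 2*k^2 - 12*k - 10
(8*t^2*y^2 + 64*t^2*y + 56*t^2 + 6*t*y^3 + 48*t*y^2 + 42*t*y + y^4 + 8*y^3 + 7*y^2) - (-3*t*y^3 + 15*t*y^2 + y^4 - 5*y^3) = 8*t^2*y^2 + 64*t^2*y + 56*t^2 + 9*t*y^3 + 33*t*y^2 + 42*t*y + 13*y^3 + 7*y^2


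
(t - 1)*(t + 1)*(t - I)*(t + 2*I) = t^4 + I*t^3 + t^2 - I*t - 2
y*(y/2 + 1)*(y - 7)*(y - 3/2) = y^4/2 - 13*y^3/4 - 13*y^2/4 + 21*y/2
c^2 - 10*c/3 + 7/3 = (c - 7/3)*(c - 1)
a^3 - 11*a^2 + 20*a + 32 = (a - 8)*(a - 4)*(a + 1)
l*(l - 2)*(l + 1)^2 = l^4 - 3*l^2 - 2*l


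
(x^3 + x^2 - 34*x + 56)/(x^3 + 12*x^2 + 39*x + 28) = (x^2 - 6*x + 8)/(x^2 + 5*x + 4)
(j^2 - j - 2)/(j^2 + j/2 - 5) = 2*(j + 1)/(2*j + 5)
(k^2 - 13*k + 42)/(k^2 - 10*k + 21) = (k - 6)/(k - 3)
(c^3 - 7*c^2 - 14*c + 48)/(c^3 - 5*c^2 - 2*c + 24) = (c^3 - 7*c^2 - 14*c + 48)/(c^3 - 5*c^2 - 2*c + 24)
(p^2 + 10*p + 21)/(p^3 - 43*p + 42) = (p + 3)/(p^2 - 7*p + 6)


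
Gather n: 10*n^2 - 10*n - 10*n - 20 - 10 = 10*n^2 - 20*n - 30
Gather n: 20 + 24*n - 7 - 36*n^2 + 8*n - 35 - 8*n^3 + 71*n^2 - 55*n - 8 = -8*n^3 + 35*n^2 - 23*n - 30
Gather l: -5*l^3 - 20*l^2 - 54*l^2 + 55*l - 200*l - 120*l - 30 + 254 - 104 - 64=-5*l^3 - 74*l^2 - 265*l + 56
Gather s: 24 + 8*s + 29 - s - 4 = 7*s + 49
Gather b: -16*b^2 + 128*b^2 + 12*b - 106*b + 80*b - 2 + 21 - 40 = 112*b^2 - 14*b - 21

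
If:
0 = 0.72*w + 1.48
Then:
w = -2.06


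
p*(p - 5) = p^2 - 5*p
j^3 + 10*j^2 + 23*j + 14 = (j + 1)*(j + 2)*(j + 7)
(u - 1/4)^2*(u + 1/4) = u^3 - u^2/4 - u/16 + 1/64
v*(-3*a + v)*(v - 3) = -3*a*v^2 + 9*a*v + v^3 - 3*v^2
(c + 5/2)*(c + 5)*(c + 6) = c^3 + 27*c^2/2 + 115*c/2 + 75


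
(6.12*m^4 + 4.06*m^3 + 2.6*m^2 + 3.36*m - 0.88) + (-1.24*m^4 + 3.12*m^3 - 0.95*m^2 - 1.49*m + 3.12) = 4.88*m^4 + 7.18*m^3 + 1.65*m^2 + 1.87*m + 2.24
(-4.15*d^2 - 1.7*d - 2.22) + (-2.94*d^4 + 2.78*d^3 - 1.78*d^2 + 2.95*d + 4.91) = -2.94*d^4 + 2.78*d^3 - 5.93*d^2 + 1.25*d + 2.69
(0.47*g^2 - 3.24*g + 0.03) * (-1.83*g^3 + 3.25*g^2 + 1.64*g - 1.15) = -0.8601*g^5 + 7.4567*g^4 - 9.8141*g^3 - 5.7566*g^2 + 3.7752*g - 0.0345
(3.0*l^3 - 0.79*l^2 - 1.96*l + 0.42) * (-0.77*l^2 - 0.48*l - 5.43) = -2.31*l^5 - 0.8317*l^4 - 14.4016*l^3 + 4.9071*l^2 + 10.4412*l - 2.2806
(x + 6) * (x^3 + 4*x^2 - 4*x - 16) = x^4 + 10*x^3 + 20*x^2 - 40*x - 96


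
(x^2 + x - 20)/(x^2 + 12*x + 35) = (x - 4)/(x + 7)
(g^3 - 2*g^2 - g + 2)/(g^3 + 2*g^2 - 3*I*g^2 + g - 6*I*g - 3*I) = (g^2 - 3*g + 2)/(g^2 + g*(1 - 3*I) - 3*I)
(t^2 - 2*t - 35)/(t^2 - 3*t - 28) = (t + 5)/(t + 4)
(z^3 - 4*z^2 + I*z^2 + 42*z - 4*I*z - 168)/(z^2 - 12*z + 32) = (z^2 + I*z + 42)/(z - 8)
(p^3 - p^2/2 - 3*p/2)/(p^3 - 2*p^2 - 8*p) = (-2*p^2 + p + 3)/(2*(-p^2 + 2*p + 8))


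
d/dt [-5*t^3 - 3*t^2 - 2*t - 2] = -15*t^2 - 6*t - 2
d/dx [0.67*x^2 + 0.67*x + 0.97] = 1.34*x + 0.67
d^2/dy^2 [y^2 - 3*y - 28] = 2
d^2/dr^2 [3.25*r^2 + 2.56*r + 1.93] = 6.50000000000000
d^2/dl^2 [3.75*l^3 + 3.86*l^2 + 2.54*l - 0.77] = 22.5*l + 7.72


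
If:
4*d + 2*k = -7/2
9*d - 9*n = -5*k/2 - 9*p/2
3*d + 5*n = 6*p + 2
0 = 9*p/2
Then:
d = 319/376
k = -162/47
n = -41/376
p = 0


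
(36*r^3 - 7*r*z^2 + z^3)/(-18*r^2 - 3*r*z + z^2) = (-6*r^2 - r*z + z^2)/(3*r + z)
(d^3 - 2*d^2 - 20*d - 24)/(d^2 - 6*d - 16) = (d^2 - 4*d - 12)/(d - 8)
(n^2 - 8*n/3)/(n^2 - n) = (n - 8/3)/(n - 1)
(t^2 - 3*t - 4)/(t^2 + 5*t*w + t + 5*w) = (t - 4)/(t + 5*w)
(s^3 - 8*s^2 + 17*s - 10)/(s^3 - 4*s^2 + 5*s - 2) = (s - 5)/(s - 1)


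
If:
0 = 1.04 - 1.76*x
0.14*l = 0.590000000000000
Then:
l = 4.21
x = 0.59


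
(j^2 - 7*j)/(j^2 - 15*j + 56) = j/(j - 8)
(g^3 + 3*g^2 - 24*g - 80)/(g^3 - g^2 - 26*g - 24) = (g^2 - g - 20)/(g^2 - 5*g - 6)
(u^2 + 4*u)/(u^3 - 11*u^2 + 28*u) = (u + 4)/(u^2 - 11*u + 28)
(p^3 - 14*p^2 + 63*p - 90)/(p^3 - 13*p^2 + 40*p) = (p^2 - 9*p + 18)/(p*(p - 8))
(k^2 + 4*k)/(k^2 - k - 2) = k*(k + 4)/(k^2 - k - 2)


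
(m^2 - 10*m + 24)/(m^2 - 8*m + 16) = (m - 6)/(m - 4)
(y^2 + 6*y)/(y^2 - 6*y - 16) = y*(y + 6)/(y^2 - 6*y - 16)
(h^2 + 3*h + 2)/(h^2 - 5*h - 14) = (h + 1)/(h - 7)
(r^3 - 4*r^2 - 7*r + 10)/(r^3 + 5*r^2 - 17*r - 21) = (r^3 - 4*r^2 - 7*r + 10)/(r^3 + 5*r^2 - 17*r - 21)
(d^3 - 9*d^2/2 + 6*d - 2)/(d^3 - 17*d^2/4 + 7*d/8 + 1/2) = 4*(d^2 - 4*d + 4)/(4*d^2 - 15*d - 4)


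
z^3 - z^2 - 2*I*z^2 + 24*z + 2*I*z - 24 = (z - 1)*(z - 6*I)*(z + 4*I)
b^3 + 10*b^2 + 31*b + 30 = (b + 2)*(b + 3)*(b + 5)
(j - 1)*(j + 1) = j^2 - 1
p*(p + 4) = p^2 + 4*p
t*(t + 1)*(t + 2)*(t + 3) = t^4 + 6*t^3 + 11*t^2 + 6*t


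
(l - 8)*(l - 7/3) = l^2 - 31*l/3 + 56/3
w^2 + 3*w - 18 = (w - 3)*(w + 6)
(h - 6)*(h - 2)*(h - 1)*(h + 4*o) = h^4 + 4*h^3*o - 9*h^3 - 36*h^2*o + 20*h^2 + 80*h*o - 12*h - 48*o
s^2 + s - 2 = (s - 1)*(s + 2)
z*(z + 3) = z^2 + 3*z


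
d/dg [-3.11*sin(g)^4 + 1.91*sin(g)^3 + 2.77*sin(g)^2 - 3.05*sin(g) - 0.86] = (-12.44*sin(g)^3 + 5.73*sin(g)^2 + 5.54*sin(g) - 3.05)*cos(g)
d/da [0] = 0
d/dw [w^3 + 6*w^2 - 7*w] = 3*w^2 + 12*w - 7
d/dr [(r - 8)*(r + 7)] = 2*r - 1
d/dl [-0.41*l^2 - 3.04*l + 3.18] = -0.82*l - 3.04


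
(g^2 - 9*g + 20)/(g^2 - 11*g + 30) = (g - 4)/(g - 6)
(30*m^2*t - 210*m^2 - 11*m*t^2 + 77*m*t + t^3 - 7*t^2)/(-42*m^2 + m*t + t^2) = (-5*m*t + 35*m + t^2 - 7*t)/(7*m + t)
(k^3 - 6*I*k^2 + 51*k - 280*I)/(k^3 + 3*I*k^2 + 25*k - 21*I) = (k^2 - 13*I*k - 40)/(k^2 - 4*I*k - 3)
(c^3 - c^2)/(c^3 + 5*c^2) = (c - 1)/(c + 5)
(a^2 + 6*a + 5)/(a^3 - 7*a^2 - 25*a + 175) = (a + 1)/(a^2 - 12*a + 35)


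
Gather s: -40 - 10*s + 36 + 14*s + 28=4*s + 24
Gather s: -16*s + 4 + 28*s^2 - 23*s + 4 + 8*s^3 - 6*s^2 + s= 8*s^3 + 22*s^2 - 38*s + 8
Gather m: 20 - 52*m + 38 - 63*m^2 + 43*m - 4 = -63*m^2 - 9*m + 54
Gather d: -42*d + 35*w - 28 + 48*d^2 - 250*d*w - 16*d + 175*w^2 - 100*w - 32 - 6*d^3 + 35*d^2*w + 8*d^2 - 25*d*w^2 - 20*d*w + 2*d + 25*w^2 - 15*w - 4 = -6*d^3 + d^2*(35*w + 56) + d*(-25*w^2 - 270*w - 56) + 200*w^2 - 80*w - 64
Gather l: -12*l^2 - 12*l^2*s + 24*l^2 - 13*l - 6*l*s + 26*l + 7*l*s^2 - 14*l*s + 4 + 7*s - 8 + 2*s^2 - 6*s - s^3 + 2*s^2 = l^2*(12 - 12*s) + l*(7*s^2 - 20*s + 13) - s^3 + 4*s^2 + s - 4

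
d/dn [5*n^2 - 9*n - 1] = 10*n - 9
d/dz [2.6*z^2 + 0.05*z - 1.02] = 5.2*z + 0.05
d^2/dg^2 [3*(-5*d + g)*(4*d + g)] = 6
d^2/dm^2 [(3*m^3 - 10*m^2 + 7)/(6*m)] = 1 + 7/(3*m^3)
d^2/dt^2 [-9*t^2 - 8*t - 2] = -18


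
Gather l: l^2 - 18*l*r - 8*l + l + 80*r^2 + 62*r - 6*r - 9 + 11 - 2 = l^2 + l*(-18*r - 7) + 80*r^2 + 56*r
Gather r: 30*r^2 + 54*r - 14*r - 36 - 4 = 30*r^2 + 40*r - 40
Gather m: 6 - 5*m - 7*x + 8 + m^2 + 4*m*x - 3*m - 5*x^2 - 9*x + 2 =m^2 + m*(4*x - 8) - 5*x^2 - 16*x + 16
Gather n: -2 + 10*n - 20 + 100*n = 110*n - 22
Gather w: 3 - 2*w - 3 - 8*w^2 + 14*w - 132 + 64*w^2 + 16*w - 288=56*w^2 + 28*w - 420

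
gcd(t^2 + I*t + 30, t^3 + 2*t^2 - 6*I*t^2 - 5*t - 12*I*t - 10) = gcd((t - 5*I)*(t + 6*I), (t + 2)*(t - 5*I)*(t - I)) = t - 5*I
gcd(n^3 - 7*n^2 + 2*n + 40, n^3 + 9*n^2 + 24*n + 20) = n + 2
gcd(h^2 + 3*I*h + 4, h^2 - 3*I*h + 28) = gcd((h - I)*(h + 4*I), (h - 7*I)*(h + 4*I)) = h + 4*I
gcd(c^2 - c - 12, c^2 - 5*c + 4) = c - 4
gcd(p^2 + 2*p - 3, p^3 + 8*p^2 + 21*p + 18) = p + 3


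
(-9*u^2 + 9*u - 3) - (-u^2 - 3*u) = -8*u^2 + 12*u - 3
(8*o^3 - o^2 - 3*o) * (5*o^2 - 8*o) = 40*o^5 - 69*o^4 - 7*o^3 + 24*o^2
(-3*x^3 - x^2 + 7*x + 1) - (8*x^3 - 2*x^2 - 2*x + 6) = -11*x^3 + x^2 + 9*x - 5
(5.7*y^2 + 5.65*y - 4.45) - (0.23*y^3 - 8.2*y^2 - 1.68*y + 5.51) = -0.23*y^3 + 13.9*y^2 + 7.33*y - 9.96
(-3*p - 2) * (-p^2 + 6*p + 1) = 3*p^3 - 16*p^2 - 15*p - 2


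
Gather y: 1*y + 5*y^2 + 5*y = 5*y^2 + 6*y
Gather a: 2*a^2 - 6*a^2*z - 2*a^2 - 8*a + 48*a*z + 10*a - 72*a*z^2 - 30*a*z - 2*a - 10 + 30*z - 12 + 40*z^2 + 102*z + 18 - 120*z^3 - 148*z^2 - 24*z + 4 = -6*a^2*z + a*(-72*z^2 + 18*z) - 120*z^3 - 108*z^2 + 108*z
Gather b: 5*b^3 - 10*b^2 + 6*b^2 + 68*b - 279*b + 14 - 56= 5*b^3 - 4*b^2 - 211*b - 42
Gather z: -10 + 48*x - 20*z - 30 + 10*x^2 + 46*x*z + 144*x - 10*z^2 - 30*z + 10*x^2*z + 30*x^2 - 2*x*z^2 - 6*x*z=40*x^2 + 192*x + z^2*(-2*x - 10) + z*(10*x^2 + 40*x - 50) - 40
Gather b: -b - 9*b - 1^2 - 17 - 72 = -10*b - 90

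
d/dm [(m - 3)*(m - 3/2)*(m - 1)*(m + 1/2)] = m*(8*m^2 - 30*m + 25)/2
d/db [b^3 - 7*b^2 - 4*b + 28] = 3*b^2 - 14*b - 4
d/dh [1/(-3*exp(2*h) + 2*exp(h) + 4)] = (6*exp(h) - 2)*exp(h)/(-3*exp(2*h) + 2*exp(h) + 4)^2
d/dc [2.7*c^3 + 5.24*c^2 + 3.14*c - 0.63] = 8.1*c^2 + 10.48*c + 3.14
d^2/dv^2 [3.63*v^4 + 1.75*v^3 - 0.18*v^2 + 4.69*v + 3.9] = 43.56*v^2 + 10.5*v - 0.36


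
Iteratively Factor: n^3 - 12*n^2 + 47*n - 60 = (n - 4)*(n^2 - 8*n + 15) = (n - 4)*(n - 3)*(n - 5)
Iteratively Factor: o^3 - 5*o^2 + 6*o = (o)*(o^2 - 5*o + 6) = o*(o - 3)*(o - 2)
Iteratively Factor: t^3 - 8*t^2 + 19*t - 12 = (t - 4)*(t^2 - 4*t + 3) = (t - 4)*(t - 1)*(t - 3)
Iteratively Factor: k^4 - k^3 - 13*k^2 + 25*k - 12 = (k + 4)*(k^3 - 5*k^2 + 7*k - 3) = (k - 3)*(k + 4)*(k^2 - 2*k + 1) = (k - 3)*(k - 1)*(k + 4)*(k - 1)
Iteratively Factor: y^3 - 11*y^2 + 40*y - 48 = (y - 4)*(y^2 - 7*y + 12) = (y - 4)*(y - 3)*(y - 4)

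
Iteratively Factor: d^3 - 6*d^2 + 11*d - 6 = (d - 3)*(d^2 - 3*d + 2) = (d - 3)*(d - 1)*(d - 2)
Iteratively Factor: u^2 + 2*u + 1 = (u + 1)*(u + 1)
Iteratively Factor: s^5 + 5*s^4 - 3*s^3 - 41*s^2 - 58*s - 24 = (s - 3)*(s^4 + 8*s^3 + 21*s^2 + 22*s + 8) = (s - 3)*(s + 1)*(s^3 + 7*s^2 + 14*s + 8) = (s - 3)*(s + 1)^2*(s^2 + 6*s + 8) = (s - 3)*(s + 1)^2*(s + 4)*(s + 2)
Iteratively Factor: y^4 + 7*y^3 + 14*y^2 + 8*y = (y + 1)*(y^3 + 6*y^2 + 8*y) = (y + 1)*(y + 2)*(y^2 + 4*y) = y*(y + 1)*(y + 2)*(y + 4)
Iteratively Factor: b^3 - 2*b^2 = (b)*(b^2 - 2*b) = b*(b - 2)*(b)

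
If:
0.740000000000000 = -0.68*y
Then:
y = -1.09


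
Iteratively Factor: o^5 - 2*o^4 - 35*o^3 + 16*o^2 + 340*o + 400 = (o - 5)*(o^4 + 3*o^3 - 20*o^2 - 84*o - 80) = (o - 5)*(o + 2)*(o^3 + o^2 - 22*o - 40) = (o - 5)*(o + 2)*(o + 4)*(o^2 - 3*o - 10) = (o - 5)*(o + 2)^2*(o + 4)*(o - 5)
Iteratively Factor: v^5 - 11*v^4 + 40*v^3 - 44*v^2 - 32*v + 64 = (v - 2)*(v^4 - 9*v^3 + 22*v^2 - 32) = (v - 2)*(v + 1)*(v^3 - 10*v^2 + 32*v - 32) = (v - 4)*(v - 2)*(v + 1)*(v^2 - 6*v + 8) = (v - 4)^2*(v - 2)*(v + 1)*(v - 2)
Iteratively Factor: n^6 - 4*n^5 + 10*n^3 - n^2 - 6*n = (n - 3)*(n^5 - n^4 - 3*n^3 + n^2 + 2*n) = (n - 3)*(n + 1)*(n^4 - 2*n^3 - n^2 + 2*n) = (n - 3)*(n - 2)*(n + 1)*(n^3 - n) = (n - 3)*(n - 2)*(n + 1)^2*(n^2 - n) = n*(n - 3)*(n - 2)*(n + 1)^2*(n - 1)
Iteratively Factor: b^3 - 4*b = (b - 2)*(b^2 + 2*b) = (b - 2)*(b + 2)*(b)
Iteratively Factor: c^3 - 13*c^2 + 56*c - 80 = (c - 5)*(c^2 - 8*c + 16) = (c - 5)*(c - 4)*(c - 4)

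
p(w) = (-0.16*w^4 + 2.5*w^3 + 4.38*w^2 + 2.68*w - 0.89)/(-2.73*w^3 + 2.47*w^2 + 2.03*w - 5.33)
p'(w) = (8.19*w^2 - 4.94*w - 2.03)*(-0.16*w^4 + 2.5*w^3 + 4.38*w^2 + 2.68*w - 0.89)/(-2.73*w^3 + 2.47*w^2 + 2.03*w - 5.33)^2 + (-0.64*w^3 + 7.5*w^2 + 8.76*w + 2.68)/(-2.73*w^3 + 2.47*w^2 + 2.03*w - 5.33) = (0.4368*w^6 - 0.790400000000002*w^5 + 17.158*w^4 + 28.194*w^3 - 44.9923*w^2 - 42.2942*w - 12.4777)/(7.4529*w^6 - 13.4862*w^5 - 4.9829*w^4 + 39.13*w^3 - 22.2093*w^2 - 21.6398*w + 28.4089)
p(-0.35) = 0.25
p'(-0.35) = -0.13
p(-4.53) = -0.77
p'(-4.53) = 0.11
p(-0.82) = 0.42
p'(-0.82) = -1.05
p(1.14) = -2.93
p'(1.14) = -3.30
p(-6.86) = -1.00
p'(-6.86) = 0.09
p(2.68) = -2.24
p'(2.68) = 0.86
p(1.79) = -3.25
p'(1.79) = 1.18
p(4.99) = -1.22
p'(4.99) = 0.23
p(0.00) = 0.17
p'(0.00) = -0.44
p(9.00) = -0.65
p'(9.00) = 0.10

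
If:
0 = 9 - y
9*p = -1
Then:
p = -1/9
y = 9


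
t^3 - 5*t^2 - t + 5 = (t - 5)*(t - 1)*(t + 1)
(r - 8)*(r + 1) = r^2 - 7*r - 8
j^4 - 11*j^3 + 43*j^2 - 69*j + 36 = (j - 4)*(j - 3)^2*(j - 1)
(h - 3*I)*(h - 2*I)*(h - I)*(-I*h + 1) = -I*h^4 - 5*h^3 + 5*I*h^2 - 5*h + 6*I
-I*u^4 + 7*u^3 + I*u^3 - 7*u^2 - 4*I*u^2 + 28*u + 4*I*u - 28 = (u - 2*I)*(u + 2*I)*(u + 7*I)*(-I*u + I)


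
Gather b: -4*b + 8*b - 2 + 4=4*b + 2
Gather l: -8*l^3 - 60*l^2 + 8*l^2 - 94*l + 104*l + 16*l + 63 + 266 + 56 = -8*l^3 - 52*l^2 + 26*l + 385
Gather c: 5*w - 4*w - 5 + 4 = w - 1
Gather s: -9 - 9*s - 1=-9*s - 10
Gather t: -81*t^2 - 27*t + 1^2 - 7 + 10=-81*t^2 - 27*t + 4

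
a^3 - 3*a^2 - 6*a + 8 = (a - 4)*(a - 1)*(a + 2)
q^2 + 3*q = q*(q + 3)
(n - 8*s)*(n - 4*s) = n^2 - 12*n*s + 32*s^2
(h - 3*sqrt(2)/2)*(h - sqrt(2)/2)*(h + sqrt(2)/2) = h^3 - 3*sqrt(2)*h^2/2 - h/2 + 3*sqrt(2)/4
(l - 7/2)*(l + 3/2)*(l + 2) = l^3 - 37*l/4 - 21/2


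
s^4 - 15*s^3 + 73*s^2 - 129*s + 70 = (s - 7)*(s - 5)*(s - 2)*(s - 1)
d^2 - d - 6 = (d - 3)*(d + 2)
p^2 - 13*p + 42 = (p - 7)*(p - 6)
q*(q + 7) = q^2 + 7*q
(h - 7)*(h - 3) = h^2 - 10*h + 21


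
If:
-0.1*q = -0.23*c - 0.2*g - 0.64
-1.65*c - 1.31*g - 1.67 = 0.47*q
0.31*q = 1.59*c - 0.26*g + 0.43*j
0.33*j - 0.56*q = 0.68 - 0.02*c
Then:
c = -1.30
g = -0.51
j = 6.22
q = 2.41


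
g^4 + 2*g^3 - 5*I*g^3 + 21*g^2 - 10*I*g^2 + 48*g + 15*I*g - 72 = (g - 1)*(g + 3)*(g - 8*I)*(g + 3*I)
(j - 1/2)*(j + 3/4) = j^2 + j/4 - 3/8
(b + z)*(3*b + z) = 3*b^2 + 4*b*z + z^2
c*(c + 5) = c^2 + 5*c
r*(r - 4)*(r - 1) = r^3 - 5*r^2 + 4*r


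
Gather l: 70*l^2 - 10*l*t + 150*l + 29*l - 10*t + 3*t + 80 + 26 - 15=70*l^2 + l*(179 - 10*t) - 7*t + 91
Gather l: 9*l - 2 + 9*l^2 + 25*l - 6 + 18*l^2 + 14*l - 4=27*l^2 + 48*l - 12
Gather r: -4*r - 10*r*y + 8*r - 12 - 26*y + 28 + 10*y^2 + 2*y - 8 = r*(4 - 10*y) + 10*y^2 - 24*y + 8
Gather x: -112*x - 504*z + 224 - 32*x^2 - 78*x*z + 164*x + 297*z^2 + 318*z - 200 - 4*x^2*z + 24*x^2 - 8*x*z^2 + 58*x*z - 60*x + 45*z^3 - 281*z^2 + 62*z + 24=x^2*(-4*z - 8) + x*(-8*z^2 - 20*z - 8) + 45*z^3 + 16*z^2 - 124*z + 48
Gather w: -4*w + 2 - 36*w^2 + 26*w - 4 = -36*w^2 + 22*w - 2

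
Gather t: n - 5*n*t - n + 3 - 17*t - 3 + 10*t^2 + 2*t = 10*t^2 + t*(-5*n - 15)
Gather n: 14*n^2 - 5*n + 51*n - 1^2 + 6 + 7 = 14*n^2 + 46*n + 12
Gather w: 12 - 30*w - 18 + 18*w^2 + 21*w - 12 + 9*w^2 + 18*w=27*w^2 + 9*w - 18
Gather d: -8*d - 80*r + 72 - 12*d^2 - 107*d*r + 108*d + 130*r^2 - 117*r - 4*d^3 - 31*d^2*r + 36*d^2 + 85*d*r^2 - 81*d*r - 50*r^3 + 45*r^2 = -4*d^3 + d^2*(24 - 31*r) + d*(85*r^2 - 188*r + 100) - 50*r^3 + 175*r^2 - 197*r + 72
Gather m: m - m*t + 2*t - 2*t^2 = m*(1 - t) - 2*t^2 + 2*t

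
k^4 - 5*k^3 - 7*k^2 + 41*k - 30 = (k - 5)*(k - 2)*(k - 1)*(k + 3)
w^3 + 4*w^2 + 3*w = w*(w + 1)*(w + 3)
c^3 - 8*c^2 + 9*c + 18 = (c - 6)*(c - 3)*(c + 1)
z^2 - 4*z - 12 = (z - 6)*(z + 2)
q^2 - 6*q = q*(q - 6)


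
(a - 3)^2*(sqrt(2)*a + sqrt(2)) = sqrt(2)*a^3 - 5*sqrt(2)*a^2 + 3*sqrt(2)*a + 9*sqrt(2)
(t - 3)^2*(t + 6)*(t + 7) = t^4 + 7*t^3 - 27*t^2 - 135*t + 378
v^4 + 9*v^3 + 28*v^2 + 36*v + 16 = (v + 1)*(v + 2)^2*(v + 4)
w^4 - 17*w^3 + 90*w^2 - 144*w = w*(w - 8)*(w - 6)*(w - 3)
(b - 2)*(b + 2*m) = b^2 + 2*b*m - 2*b - 4*m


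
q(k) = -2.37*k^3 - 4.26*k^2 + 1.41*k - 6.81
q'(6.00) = -305.67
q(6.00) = -663.63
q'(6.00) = -305.67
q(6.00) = -663.63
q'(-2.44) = -20.13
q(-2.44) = -1.18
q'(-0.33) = 3.45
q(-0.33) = -7.65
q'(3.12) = -94.38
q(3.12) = -115.86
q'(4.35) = -170.19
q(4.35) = -276.37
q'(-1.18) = 1.56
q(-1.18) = -10.51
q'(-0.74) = 3.82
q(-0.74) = -9.23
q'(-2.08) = -11.63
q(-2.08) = -6.85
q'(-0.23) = 2.99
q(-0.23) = -7.33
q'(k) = -7.11*k^2 - 8.52*k + 1.41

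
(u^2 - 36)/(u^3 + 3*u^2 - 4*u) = (u^2 - 36)/(u*(u^2 + 3*u - 4))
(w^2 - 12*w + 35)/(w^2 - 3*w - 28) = (w - 5)/(w + 4)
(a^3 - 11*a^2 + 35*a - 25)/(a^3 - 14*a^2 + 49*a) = (a^3 - 11*a^2 + 35*a - 25)/(a*(a^2 - 14*a + 49))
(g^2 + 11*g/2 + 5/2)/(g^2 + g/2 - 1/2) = (2*g^2 + 11*g + 5)/(2*g^2 + g - 1)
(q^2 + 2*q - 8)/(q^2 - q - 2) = (q + 4)/(q + 1)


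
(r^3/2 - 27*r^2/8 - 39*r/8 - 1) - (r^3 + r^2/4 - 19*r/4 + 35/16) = -r^3/2 - 29*r^2/8 - r/8 - 51/16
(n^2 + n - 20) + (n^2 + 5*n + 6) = 2*n^2 + 6*n - 14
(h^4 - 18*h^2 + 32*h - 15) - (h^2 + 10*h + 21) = h^4 - 19*h^2 + 22*h - 36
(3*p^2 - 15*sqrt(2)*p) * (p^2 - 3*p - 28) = 3*p^4 - 15*sqrt(2)*p^3 - 9*p^3 - 84*p^2 + 45*sqrt(2)*p^2 + 420*sqrt(2)*p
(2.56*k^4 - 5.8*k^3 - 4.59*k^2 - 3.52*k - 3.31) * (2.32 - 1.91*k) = -4.8896*k^5 + 17.0172*k^4 - 4.6891*k^3 - 3.9256*k^2 - 1.8443*k - 7.6792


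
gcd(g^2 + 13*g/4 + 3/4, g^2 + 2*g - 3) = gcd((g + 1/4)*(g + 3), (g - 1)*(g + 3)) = g + 3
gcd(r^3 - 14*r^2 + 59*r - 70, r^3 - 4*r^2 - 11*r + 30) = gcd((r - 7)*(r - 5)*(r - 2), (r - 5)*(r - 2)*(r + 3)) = r^2 - 7*r + 10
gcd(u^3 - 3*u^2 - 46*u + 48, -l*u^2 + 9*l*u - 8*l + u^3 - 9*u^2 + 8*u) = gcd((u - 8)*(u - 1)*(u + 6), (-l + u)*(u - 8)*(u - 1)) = u^2 - 9*u + 8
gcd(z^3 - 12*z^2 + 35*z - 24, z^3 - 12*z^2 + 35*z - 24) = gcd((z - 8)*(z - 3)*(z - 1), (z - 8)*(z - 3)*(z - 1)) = z^3 - 12*z^2 + 35*z - 24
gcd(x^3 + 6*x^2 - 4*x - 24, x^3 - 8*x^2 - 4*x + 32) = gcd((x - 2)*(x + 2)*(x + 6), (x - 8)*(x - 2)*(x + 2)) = x^2 - 4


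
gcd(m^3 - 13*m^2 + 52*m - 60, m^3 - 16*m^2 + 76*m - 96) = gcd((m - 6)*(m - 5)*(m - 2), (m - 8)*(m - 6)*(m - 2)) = m^2 - 8*m + 12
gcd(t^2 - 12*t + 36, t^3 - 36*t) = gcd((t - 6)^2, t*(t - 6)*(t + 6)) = t - 6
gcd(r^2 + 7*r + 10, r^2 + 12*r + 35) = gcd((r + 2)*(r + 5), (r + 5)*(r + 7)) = r + 5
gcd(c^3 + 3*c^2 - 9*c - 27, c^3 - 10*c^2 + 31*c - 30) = c - 3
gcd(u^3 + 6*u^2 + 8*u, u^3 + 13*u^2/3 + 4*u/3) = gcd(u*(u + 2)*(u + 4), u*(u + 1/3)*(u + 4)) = u^2 + 4*u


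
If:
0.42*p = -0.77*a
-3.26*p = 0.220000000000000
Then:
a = 0.04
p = -0.07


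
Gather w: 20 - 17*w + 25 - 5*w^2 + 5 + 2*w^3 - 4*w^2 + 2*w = 2*w^3 - 9*w^2 - 15*w + 50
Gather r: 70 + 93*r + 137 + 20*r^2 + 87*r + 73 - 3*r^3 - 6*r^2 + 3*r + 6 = -3*r^3 + 14*r^2 + 183*r + 286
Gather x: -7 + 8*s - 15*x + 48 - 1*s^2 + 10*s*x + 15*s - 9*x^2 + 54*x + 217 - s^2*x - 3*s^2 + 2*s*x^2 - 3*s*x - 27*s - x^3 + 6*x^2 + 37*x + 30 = -4*s^2 - 4*s - x^3 + x^2*(2*s - 3) + x*(-s^2 + 7*s + 76) + 288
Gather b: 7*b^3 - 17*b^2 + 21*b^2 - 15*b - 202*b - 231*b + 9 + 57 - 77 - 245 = 7*b^3 + 4*b^2 - 448*b - 256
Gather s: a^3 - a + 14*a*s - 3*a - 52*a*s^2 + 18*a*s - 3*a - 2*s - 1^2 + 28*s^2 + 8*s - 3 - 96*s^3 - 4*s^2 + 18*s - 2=a^3 - 7*a - 96*s^3 + s^2*(24 - 52*a) + s*(32*a + 24) - 6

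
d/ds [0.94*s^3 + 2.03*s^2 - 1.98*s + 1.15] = 2.82*s^2 + 4.06*s - 1.98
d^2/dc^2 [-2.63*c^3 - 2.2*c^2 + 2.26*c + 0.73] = -15.78*c - 4.4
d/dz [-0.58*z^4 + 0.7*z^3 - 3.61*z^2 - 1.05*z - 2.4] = -2.32*z^3 + 2.1*z^2 - 7.22*z - 1.05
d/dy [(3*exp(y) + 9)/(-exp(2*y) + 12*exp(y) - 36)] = 3*(exp(y) + 12)*exp(y)/(exp(3*y) - 18*exp(2*y) + 108*exp(y) - 216)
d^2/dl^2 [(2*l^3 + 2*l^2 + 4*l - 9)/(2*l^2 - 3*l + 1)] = 2*(42*l^3 - 138*l^2 + 144*l - 49)/(8*l^6 - 36*l^5 + 66*l^4 - 63*l^3 + 33*l^2 - 9*l + 1)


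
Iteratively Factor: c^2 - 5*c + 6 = (c - 2)*(c - 3)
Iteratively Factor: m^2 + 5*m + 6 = (m + 3)*(m + 2)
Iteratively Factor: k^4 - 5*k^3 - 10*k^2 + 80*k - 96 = (k + 4)*(k^3 - 9*k^2 + 26*k - 24) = (k - 4)*(k + 4)*(k^2 - 5*k + 6) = (k - 4)*(k - 2)*(k + 4)*(k - 3)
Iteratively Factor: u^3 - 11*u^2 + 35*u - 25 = (u - 5)*(u^2 - 6*u + 5) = (u - 5)*(u - 1)*(u - 5)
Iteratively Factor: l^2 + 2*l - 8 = (l + 4)*(l - 2)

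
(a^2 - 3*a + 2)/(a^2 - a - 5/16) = 16*(-a^2 + 3*a - 2)/(-16*a^2 + 16*a + 5)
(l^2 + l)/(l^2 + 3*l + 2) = l/(l + 2)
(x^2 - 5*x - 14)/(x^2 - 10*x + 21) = (x + 2)/(x - 3)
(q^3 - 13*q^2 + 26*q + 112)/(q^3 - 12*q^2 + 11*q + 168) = (q + 2)/(q + 3)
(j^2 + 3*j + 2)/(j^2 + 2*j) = (j + 1)/j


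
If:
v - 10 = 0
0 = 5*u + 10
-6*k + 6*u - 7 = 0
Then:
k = -19/6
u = -2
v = 10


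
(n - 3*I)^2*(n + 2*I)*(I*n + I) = I*n^4 + 4*n^3 + I*n^3 + 4*n^2 + 3*I*n^2 + 18*n + 3*I*n + 18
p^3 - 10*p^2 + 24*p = p*(p - 6)*(p - 4)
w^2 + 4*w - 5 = (w - 1)*(w + 5)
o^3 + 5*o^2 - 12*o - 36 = (o - 3)*(o + 2)*(o + 6)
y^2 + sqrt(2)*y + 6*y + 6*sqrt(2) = (y + 6)*(y + sqrt(2))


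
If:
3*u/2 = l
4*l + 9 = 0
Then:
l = -9/4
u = -3/2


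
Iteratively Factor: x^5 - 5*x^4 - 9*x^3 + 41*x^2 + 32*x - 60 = (x + 2)*(x^4 - 7*x^3 + 5*x^2 + 31*x - 30) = (x - 1)*(x + 2)*(x^3 - 6*x^2 - x + 30) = (x - 3)*(x - 1)*(x + 2)*(x^2 - 3*x - 10) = (x - 3)*(x - 1)*(x + 2)^2*(x - 5)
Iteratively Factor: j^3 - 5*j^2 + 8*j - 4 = (j - 2)*(j^2 - 3*j + 2) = (j - 2)^2*(j - 1)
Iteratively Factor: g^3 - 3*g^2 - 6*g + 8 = (g - 4)*(g^2 + g - 2) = (g - 4)*(g + 2)*(g - 1)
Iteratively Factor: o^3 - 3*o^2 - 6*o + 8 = (o - 4)*(o^2 + o - 2) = (o - 4)*(o + 2)*(o - 1)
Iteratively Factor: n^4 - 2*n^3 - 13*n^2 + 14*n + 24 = (n + 1)*(n^3 - 3*n^2 - 10*n + 24) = (n + 1)*(n + 3)*(n^2 - 6*n + 8) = (n - 4)*(n + 1)*(n + 3)*(n - 2)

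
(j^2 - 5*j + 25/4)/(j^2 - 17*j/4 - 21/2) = (-4*j^2 + 20*j - 25)/(-4*j^2 + 17*j + 42)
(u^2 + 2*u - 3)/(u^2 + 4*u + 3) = (u - 1)/(u + 1)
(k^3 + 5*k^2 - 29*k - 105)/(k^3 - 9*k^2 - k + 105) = (k + 7)/(k - 7)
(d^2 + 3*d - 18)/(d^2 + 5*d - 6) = (d - 3)/(d - 1)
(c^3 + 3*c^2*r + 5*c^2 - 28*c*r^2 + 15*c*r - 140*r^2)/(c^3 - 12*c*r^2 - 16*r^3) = (c^2 + 7*c*r + 5*c + 35*r)/(c^2 + 4*c*r + 4*r^2)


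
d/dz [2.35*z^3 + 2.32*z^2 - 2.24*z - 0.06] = 7.05*z^2 + 4.64*z - 2.24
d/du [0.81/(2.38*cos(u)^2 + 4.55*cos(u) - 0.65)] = (3.8556*cos(u) + 3.6855)*sin(u)/(2.38*cos(u)^2 + 4.55*cos(u) - 0.65)^2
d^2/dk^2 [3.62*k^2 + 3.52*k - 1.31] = 7.24000000000000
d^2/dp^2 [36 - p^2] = -2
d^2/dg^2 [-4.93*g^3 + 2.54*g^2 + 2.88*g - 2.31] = 5.08 - 29.58*g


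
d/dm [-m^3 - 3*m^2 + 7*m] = -3*m^2 - 6*m + 7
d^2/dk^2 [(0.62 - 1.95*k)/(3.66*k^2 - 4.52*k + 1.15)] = (-(1.95*k - 0.62)*(7.32*k - 4.52)*(14.64*k - 9.04) + (42.822*k - 22.1664)*(3.66*k^2 - 4.52*k + 1.15))/(3.66*k^2 - 4.52*k + 1.15)^3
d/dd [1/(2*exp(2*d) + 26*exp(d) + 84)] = (-exp(d) - 13/2)*exp(d)/(exp(2*d) + 13*exp(d) + 42)^2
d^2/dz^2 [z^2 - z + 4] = 2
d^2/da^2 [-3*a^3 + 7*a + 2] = -18*a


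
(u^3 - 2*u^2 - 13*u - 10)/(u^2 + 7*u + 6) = (u^2 - 3*u - 10)/(u + 6)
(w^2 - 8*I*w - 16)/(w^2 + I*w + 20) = (w - 4*I)/(w + 5*I)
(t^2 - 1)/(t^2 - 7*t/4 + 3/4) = 4*(t + 1)/(4*t - 3)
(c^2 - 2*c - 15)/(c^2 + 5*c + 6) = (c - 5)/(c + 2)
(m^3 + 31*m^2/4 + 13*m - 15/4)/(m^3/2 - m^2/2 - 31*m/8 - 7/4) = 2*(-4*m^3 - 31*m^2 - 52*m + 15)/(-4*m^3 + 4*m^2 + 31*m + 14)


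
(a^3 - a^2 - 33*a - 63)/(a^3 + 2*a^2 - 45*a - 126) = (a + 3)/(a + 6)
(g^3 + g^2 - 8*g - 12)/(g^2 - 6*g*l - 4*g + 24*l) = (g^3 + g^2 - 8*g - 12)/(g^2 - 6*g*l - 4*g + 24*l)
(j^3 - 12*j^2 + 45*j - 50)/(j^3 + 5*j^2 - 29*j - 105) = (j^2 - 7*j + 10)/(j^2 + 10*j + 21)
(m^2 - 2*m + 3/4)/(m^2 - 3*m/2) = (m - 1/2)/m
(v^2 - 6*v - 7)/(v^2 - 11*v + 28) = (v + 1)/(v - 4)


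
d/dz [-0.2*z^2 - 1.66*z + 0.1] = -0.4*z - 1.66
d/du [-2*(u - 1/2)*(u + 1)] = -4*u - 1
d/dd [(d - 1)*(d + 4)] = 2*d + 3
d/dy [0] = 0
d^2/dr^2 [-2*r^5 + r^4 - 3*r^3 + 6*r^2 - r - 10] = -40*r^3 + 12*r^2 - 18*r + 12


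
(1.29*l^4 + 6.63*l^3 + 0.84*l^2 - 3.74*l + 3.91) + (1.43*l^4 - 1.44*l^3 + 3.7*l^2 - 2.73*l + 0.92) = 2.72*l^4 + 5.19*l^3 + 4.54*l^2 - 6.47*l + 4.83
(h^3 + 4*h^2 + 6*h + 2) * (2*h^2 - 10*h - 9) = 2*h^5 - 2*h^4 - 37*h^3 - 92*h^2 - 74*h - 18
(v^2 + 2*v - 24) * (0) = 0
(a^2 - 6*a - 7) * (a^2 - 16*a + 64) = a^4 - 22*a^3 + 153*a^2 - 272*a - 448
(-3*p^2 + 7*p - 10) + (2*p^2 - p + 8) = -p^2 + 6*p - 2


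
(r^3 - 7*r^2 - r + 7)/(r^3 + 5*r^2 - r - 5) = (r - 7)/(r + 5)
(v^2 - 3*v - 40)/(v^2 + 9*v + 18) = (v^2 - 3*v - 40)/(v^2 + 9*v + 18)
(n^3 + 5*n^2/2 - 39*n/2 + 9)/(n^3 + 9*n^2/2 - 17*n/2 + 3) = (n - 3)/(n - 1)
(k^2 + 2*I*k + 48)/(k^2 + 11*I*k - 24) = (k - 6*I)/(k + 3*I)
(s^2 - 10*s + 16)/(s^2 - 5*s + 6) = (s - 8)/(s - 3)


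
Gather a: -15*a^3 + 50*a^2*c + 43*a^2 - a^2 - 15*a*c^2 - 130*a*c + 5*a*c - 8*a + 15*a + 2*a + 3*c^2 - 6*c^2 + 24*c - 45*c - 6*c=-15*a^3 + a^2*(50*c + 42) + a*(-15*c^2 - 125*c + 9) - 3*c^2 - 27*c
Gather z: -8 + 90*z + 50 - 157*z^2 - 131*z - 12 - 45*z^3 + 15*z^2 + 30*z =-45*z^3 - 142*z^2 - 11*z + 30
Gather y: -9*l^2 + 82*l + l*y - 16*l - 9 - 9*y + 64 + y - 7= -9*l^2 + 66*l + y*(l - 8) + 48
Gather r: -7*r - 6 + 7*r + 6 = 0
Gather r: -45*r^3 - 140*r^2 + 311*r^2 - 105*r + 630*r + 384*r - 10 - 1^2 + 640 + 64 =-45*r^3 + 171*r^2 + 909*r + 693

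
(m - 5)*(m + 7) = m^2 + 2*m - 35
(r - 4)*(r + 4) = r^2 - 16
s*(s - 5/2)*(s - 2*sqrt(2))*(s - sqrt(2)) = s^4 - 3*sqrt(2)*s^3 - 5*s^3/2 + 4*s^2 + 15*sqrt(2)*s^2/2 - 10*s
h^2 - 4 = (h - 2)*(h + 2)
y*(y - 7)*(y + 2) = y^3 - 5*y^2 - 14*y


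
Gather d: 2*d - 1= 2*d - 1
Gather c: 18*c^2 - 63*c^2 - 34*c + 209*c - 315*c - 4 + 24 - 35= -45*c^2 - 140*c - 15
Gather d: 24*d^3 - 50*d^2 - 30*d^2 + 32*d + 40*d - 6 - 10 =24*d^3 - 80*d^2 + 72*d - 16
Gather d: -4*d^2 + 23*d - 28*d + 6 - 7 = -4*d^2 - 5*d - 1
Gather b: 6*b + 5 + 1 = 6*b + 6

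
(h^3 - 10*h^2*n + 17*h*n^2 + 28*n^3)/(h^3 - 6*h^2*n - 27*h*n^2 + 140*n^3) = (h + n)/(h + 5*n)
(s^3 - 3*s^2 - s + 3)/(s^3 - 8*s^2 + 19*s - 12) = (s + 1)/(s - 4)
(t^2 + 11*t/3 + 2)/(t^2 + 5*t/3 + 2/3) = (t + 3)/(t + 1)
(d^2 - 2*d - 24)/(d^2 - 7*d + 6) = (d + 4)/(d - 1)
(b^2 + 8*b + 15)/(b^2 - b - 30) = (b + 3)/(b - 6)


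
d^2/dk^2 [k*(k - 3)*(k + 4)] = 6*k + 2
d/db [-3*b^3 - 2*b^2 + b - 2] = -9*b^2 - 4*b + 1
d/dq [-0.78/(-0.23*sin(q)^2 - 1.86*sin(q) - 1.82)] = -(0.3588*sin(q) + 1.4508)*cos(q)/(0.23*sin(q)^2 + 1.86*sin(q) + 1.82)^2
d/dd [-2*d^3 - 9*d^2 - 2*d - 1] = -6*d^2 - 18*d - 2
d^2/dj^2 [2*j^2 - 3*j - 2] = 4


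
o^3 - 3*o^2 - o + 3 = (o - 3)*(o - 1)*(o + 1)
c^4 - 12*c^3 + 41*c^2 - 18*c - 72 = (c - 6)*(c - 4)*(c - 3)*(c + 1)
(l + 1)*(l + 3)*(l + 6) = l^3 + 10*l^2 + 27*l + 18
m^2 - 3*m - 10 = (m - 5)*(m + 2)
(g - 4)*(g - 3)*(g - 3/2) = g^3 - 17*g^2/2 + 45*g/2 - 18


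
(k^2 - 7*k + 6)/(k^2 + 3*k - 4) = (k - 6)/(k + 4)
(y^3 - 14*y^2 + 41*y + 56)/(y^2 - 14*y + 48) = (y^2 - 6*y - 7)/(y - 6)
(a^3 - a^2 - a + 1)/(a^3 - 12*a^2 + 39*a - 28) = (a^2 - 1)/(a^2 - 11*a + 28)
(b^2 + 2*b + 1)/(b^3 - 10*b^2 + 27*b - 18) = (b^2 + 2*b + 1)/(b^3 - 10*b^2 + 27*b - 18)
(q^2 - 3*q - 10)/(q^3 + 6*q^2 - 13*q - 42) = (q - 5)/(q^2 + 4*q - 21)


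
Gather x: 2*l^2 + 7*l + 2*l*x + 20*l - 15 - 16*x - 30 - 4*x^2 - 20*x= 2*l^2 + 27*l - 4*x^2 + x*(2*l - 36) - 45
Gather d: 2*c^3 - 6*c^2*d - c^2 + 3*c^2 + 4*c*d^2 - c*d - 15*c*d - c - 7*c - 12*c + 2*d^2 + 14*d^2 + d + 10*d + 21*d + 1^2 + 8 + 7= 2*c^3 + 2*c^2 - 20*c + d^2*(4*c + 16) + d*(-6*c^2 - 16*c + 32) + 16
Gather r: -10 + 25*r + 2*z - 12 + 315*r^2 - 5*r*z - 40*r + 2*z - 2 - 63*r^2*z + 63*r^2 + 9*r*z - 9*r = r^2*(378 - 63*z) + r*(4*z - 24) + 4*z - 24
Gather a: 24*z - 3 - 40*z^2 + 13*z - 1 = -40*z^2 + 37*z - 4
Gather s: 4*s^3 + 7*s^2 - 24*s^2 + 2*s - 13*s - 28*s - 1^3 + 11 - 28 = 4*s^3 - 17*s^2 - 39*s - 18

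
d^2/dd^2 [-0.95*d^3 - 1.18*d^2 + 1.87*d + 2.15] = -5.7*d - 2.36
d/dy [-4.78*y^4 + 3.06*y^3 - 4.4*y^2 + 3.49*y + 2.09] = -19.12*y^3 + 9.18*y^2 - 8.8*y + 3.49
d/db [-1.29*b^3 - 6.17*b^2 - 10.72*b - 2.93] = -3.87*b^2 - 12.34*b - 10.72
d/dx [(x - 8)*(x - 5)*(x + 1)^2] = 4*x^3 - 33*x^2 + 30*x + 67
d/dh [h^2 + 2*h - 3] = 2*h + 2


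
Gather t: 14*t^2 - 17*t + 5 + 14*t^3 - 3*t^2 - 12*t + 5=14*t^3 + 11*t^2 - 29*t + 10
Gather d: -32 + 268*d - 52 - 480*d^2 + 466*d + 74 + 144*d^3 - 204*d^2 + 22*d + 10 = 144*d^3 - 684*d^2 + 756*d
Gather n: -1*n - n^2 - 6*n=-n^2 - 7*n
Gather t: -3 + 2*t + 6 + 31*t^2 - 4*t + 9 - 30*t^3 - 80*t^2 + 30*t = -30*t^3 - 49*t^2 + 28*t + 12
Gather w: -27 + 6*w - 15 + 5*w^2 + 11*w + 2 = 5*w^2 + 17*w - 40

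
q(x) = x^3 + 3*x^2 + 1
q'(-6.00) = 72.00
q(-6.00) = -107.00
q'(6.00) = 144.00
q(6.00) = 325.00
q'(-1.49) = -2.28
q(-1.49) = 4.35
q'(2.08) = 25.46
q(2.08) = 22.98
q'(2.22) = 28.11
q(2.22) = 26.73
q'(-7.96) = 142.32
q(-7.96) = -313.27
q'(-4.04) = 24.72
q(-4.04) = -15.97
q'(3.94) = 70.21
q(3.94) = 108.73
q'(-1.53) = -2.16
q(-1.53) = 4.44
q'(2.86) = 41.70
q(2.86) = 48.93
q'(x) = 3*x^2 + 6*x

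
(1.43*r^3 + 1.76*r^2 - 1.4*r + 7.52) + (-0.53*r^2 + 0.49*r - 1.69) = 1.43*r^3 + 1.23*r^2 - 0.91*r + 5.83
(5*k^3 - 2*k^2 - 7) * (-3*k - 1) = -15*k^4 + k^3 + 2*k^2 + 21*k + 7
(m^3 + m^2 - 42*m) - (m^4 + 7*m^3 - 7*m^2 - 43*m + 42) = -m^4 - 6*m^3 + 8*m^2 + m - 42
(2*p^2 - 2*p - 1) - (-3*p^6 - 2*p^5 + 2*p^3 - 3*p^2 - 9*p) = 3*p^6 + 2*p^5 - 2*p^3 + 5*p^2 + 7*p - 1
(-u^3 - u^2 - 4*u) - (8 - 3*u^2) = -u^3 + 2*u^2 - 4*u - 8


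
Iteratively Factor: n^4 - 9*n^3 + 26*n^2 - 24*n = (n - 3)*(n^3 - 6*n^2 + 8*n) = (n - 4)*(n - 3)*(n^2 - 2*n) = n*(n - 4)*(n - 3)*(n - 2)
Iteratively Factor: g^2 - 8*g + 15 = (g - 3)*(g - 5)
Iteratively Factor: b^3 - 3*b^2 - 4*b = (b + 1)*(b^2 - 4*b) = b*(b + 1)*(b - 4)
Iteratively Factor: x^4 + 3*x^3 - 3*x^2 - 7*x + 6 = (x + 2)*(x^3 + x^2 - 5*x + 3) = (x - 1)*(x + 2)*(x^2 + 2*x - 3) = (x - 1)^2*(x + 2)*(x + 3)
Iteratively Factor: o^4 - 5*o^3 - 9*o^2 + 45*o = (o - 5)*(o^3 - 9*o) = (o - 5)*(o + 3)*(o^2 - 3*o) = (o - 5)*(o - 3)*(o + 3)*(o)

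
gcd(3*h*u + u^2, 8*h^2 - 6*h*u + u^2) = 1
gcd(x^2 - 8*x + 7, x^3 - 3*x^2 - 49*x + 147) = x - 7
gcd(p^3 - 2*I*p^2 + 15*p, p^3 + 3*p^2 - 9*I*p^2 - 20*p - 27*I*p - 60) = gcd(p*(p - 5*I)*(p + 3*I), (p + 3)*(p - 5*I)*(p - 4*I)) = p - 5*I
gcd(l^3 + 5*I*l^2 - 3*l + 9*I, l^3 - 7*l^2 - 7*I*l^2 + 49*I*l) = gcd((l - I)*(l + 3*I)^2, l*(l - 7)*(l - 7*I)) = 1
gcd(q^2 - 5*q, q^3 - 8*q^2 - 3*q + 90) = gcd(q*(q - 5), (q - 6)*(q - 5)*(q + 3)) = q - 5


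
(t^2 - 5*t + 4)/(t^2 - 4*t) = (t - 1)/t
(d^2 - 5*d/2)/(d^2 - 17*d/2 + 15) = d/(d - 6)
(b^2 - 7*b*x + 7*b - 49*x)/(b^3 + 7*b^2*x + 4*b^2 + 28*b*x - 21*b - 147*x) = (b - 7*x)/(b^2 + 7*b*x - 3*b - 21*x)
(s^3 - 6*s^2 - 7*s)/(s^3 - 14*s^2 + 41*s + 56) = s/(s - 8)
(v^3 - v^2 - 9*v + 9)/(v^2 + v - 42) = (v^3 - v^2 - 9*v + 9)/(v^2 + v - 42)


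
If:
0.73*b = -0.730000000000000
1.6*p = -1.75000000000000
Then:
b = -1.00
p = -1.09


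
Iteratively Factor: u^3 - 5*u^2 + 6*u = (u - 3)*(u^2 - 2*u) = u*(u - 3)*(u - 2)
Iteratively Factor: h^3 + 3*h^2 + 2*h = (h)*(h^2 + 3*h + 2) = h*(h + 1)*(h + 2)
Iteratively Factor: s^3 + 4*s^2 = (s + 4)*(s^2) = s*(s + 4)*(s)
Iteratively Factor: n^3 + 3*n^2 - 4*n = (n - 1)*(n^2 + 4*n) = n*(n - 1)*(n + 4)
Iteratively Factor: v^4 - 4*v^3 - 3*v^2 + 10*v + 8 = (v + 1)*(v^3 - 5*v^2 + 2*v + 8) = (v - 2)*(v + 1)*(v^2 - 3*v - 4) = (v - 4)*(v - 2)*(v + 1)*(v + 1)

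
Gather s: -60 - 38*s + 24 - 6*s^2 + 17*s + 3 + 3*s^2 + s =-3*s^2 - 20*s - 33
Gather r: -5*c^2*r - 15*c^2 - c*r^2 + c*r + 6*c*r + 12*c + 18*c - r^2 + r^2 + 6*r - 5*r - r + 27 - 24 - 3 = -15*c^2 - c*r^2 + 30*c + r*(-5*c^2 + 7*c)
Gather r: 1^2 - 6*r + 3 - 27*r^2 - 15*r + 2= -27*r^2 - 21*r + 6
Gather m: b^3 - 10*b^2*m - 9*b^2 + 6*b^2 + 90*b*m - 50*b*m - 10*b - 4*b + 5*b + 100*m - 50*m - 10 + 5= b^3 - 3*b^2 - 9*b + m*(-10*b^2 + 40*b + 50) - 5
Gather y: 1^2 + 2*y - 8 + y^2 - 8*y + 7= y^2 - 6*y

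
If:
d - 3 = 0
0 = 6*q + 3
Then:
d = 3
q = -1/2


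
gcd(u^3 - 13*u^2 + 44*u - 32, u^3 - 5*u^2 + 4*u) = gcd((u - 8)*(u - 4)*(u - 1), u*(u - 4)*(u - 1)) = u^2 - 5*u + 4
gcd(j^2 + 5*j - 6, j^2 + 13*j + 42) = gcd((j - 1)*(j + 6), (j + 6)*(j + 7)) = j + 6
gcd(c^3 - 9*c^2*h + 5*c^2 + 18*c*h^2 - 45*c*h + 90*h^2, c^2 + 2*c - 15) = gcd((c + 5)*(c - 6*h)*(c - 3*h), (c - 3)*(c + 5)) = c + 5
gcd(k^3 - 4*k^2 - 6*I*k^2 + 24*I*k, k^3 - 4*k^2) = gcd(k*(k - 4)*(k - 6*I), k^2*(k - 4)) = k^2 - 4*k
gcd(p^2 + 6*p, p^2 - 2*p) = p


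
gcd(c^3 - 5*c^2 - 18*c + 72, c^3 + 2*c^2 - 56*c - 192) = c + 4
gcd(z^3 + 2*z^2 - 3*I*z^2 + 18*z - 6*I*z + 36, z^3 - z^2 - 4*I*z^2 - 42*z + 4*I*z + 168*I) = 1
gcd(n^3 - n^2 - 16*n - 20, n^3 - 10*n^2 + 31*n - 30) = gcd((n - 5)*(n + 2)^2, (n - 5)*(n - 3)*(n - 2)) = n - 5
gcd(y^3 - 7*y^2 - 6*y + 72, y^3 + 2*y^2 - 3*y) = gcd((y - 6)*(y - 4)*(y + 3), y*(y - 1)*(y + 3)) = y + 3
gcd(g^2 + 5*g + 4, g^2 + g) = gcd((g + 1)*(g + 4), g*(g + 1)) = g + 1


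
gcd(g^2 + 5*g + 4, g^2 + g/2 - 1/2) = g + 1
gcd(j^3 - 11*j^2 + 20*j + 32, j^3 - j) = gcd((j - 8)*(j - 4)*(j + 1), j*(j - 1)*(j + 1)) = j + 1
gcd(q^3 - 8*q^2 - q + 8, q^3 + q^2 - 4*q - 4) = q + 1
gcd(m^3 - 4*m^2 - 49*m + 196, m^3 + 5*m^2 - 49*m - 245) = m^2 - 49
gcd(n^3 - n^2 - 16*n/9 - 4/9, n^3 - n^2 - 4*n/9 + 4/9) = n + 2/3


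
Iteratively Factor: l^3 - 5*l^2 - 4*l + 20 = (l - 2)*(l^2 - 3*l - 10) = (l - 5)*(l - 2)*(l + 2)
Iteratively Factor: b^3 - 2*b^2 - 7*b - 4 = (b + 1)*(b^2 - 3*b - 4) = (b + 1)^2*(b - 4)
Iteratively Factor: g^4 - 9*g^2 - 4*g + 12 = (g + 2)*(g^3 - 2*g^2 - 5*g + 6) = (g - 1)*(g + 2)*(g^2 - g - 6) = (g - 1)*(g + 2)^2*(g - 3)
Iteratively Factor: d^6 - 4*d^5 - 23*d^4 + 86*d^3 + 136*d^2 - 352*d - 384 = (d - 4)*(d^5 - 23*d^3 - 6*d^2 + 112*d + 96) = (d - 4)*(d + 4)*(d^4 - 4*d^3 - 7*d^2 + 22*d + 24) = (d - 4)*(d + 1)*(d + 4)*(d^3 - 5*d^2 - 2*d + 24) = (d - 4)*(d + 1)*(d + 2)*(d + 4)*(d^2 - 7*d + 12) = (d - 4)*(d - 3)*(d + 1)*(d + 2)*(d + 4)*(d - 4)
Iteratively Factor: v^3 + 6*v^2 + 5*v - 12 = (v + 4)*(v^2 + 2*v - 3) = (v + 3)*(v + 4)*(v - 1)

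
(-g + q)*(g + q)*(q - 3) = -g^2*q + 3*g^2 + q^3 - 3*q^2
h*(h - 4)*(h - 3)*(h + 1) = h^4 - 6*h^3 + 5*h^2 + 12*h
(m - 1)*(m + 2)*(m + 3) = m^3 + 4*m^2 + m - 6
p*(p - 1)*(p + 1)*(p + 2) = p^4 + 2*p^3 - p^2 - 2*p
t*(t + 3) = t^2 + 3*t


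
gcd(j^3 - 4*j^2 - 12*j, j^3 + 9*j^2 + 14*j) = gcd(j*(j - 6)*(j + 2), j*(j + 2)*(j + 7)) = j^2 + 2*j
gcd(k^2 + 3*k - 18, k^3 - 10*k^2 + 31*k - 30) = k - 3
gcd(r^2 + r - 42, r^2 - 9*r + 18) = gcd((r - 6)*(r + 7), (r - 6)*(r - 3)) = r - 6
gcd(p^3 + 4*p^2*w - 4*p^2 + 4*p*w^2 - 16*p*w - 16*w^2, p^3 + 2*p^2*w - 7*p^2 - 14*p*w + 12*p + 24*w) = p^2 + 2*p*w - 4*p - 8*w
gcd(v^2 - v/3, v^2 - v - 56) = 1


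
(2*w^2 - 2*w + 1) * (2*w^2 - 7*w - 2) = 4*w^4 - 18*w^3 + 12*w^2 - 3*w - 2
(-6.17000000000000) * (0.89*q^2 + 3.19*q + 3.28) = -5.4913*q^2 - 19.6823*q - 20.2376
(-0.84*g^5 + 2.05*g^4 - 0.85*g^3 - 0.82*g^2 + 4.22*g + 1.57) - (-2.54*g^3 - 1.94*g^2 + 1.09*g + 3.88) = -0.84*g^5 + 2.05*g^4 + 1.69*g^3 + 1.12*g^2 + 3.13*g - 2.31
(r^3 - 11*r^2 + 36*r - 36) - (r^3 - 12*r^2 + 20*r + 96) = r^2 + 16*r - 132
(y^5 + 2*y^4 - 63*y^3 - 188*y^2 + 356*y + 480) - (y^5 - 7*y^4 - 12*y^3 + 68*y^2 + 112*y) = 9*y^4 - 51*y^3 - 256*y^2 + 244*y + 480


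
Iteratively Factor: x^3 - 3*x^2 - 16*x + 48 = (x - 4)*(x^2 + x - 12) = (x - 4)*(x + 4)*(x - 3)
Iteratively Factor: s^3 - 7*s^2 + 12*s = (s)*(s^2 - 7*s + 12) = s*(s - 4)*(s - 3)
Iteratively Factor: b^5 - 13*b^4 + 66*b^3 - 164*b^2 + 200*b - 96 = (b - 2)*(b^4 - 11*b^3 + 44*b^2 - 76*b + 48) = (b - 4)*(b - 2)*(b^3 - 7*b^2 + 16*b - 12) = (b - 4)*(b - 2)^2*(b^2 - 5*b + 6) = (b - 4)*(b - 3)*(b - 2)^2*(b - 2)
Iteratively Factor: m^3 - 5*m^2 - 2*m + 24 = (m - 3)*(m^2 - 2*m - 8) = (m - 4)*(m - 3)*(m + 2)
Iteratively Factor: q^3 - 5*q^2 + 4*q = (q - 4)*(q^2 - q) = (q - 4)*(q - 1)*(q)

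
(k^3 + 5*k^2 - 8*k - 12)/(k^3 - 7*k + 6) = (k^2 + 7*k + 6)/(k^2 + 2*k - 3)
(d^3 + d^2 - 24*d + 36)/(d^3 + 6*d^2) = 1 - 5/d + 6/d^2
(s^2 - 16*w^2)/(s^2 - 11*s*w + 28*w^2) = (s + 4*w)/(s - 7*w)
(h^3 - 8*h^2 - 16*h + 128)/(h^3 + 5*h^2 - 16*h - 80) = (h - 8)/(h + 5)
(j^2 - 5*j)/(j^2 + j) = (j - 5)/(j + 1)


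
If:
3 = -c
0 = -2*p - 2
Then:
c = -3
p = -1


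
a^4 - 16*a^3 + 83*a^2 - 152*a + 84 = (a - 7)*(a - 6)*(a - 2)*(a - 1)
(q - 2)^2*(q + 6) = q^3 + 2*q^2 - 20*q + 24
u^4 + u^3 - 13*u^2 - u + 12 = (u - 3)*(u - 1)*(u + 1)*(u + 4)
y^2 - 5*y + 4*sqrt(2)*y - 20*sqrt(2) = (y - 5)*(y + 4*sqrt(2))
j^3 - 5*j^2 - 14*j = j*(j - 7)*(j + 2)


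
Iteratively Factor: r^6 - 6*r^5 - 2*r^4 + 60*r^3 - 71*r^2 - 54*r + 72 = (r - 3)*(r^5 - 3*r^4 - 11*r^3 + 27*r^2 + 10*r - 24) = (r - 3)*(r + 1)*(r^4 - 4*r^3 - 7*r^2 + 34*r - 24) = (r - 3)*(r - 2)*(r + 1)*(r^3 - 2*r^2 - 11*r + 12) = (r - 4)*(r - 3)*(r - 2)*(r + 1)*(r^2 + 2*r - 3) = (r - 4)*(r - 3)*(r - 2)*(r + 1)*(r + 3)*(r - 1)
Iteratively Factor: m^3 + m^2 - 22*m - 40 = (m + 2)*(m^2 - m - 20) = (m + 2)*(m + 4)*(m - 5)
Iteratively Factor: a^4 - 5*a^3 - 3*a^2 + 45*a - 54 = (a - 3)*(a^3 - 2*a^2 - 9*a + 18) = (a - 3)*(a - 2)*(a^2 - 9) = (a - 3)^2*(a - 2)*(a + 3)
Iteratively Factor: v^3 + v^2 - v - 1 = (v - 1)*(v^2 + 2*v + 1) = (v - 1)*(v + 1)*(v + 1)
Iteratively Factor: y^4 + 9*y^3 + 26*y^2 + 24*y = (y)*(y^3 + 9*y^2 + 26*y + 24) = y*(y + 3)*(y^2 + 6*y + 8) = y*(y + 2)*(y + 3)*(y + 4)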